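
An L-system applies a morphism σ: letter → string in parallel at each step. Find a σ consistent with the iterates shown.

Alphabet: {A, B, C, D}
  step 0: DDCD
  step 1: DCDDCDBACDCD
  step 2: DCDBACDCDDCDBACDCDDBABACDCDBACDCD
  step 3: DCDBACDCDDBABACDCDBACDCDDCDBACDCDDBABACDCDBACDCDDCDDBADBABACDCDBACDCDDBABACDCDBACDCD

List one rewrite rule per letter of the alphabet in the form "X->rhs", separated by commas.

A->BA, B->D, C->BAC, D->DCD

  step 2 ⇒ step 3: DCDBACDCDDCDBACDCDDBABACDCDBACDCD ⇒ DCD·BAC·DCD·D·BA·BAC·DCD·BAC·DCD·DCD·BAC·DCD·D·BA·BAC·DCD·BAC·DCD·DCD·D·BA·D·BA·BAC·DCD·BAC·DCD·D·BA·BAC·DCD·BAC·DCD
    A ↦ BA
    B ↦ D
    C ↦ BAC
    D ↦ DCD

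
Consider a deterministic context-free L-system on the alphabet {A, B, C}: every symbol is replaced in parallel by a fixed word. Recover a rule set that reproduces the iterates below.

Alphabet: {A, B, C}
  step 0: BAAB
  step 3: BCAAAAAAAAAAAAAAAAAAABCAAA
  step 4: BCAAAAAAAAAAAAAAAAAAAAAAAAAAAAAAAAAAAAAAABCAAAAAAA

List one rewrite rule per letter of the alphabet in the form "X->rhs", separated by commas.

  step 3 ⇒ step 4: BCAAAAAAAAAAAAAAAAAAABCAAA ⇒ BC·A·AA·AA·AA·AA·AA·AA·AA·AA·AA·AA·AA·AA·AA·AA·AA·AA·AA·AA·AA·BC·A·AA·AA·AA
    A ↦ AA
    B ↦ BC
    C ↦ A

A->AA, B->BC, C->A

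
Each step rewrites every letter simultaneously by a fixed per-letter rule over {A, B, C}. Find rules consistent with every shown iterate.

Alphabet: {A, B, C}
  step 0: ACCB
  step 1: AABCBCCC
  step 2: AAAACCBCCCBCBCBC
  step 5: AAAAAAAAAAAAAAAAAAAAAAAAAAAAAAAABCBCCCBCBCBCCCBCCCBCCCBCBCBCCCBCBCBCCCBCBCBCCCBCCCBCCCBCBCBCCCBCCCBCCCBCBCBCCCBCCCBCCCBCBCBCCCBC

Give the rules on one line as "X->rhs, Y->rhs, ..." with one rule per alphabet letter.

A->AA, B->CC, C->BC

  step 1 ⇒ step 2: AABCBCCC ⇒ AA·AA·CC·BC·CC·BC·BC·BC
    A ↦ AA
    B ↦ CC
    C ↦ BC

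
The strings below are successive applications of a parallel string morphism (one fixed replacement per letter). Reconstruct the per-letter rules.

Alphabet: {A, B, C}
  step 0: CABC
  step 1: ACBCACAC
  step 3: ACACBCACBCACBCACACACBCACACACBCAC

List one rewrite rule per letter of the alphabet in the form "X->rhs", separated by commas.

A->BC, B->AC, C->AC

  step 0 ⇒ step 1: CABC ⇒ AC·BC·AC·AC
    A ↦ BC
    B ↦ AC
    C ↦ AC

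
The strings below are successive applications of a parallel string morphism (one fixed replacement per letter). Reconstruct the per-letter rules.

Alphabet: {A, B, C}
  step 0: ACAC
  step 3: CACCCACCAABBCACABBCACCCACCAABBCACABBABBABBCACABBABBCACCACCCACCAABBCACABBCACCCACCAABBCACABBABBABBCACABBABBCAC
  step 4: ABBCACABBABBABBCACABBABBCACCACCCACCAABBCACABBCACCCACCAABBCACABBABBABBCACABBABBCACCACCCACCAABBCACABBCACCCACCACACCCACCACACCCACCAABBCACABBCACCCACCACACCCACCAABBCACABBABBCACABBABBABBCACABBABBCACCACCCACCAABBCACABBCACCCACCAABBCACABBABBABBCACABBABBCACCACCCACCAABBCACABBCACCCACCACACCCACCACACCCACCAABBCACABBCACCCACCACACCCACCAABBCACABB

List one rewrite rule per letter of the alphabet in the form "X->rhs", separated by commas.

A->CAC, B->CCA, C->ABB

  step 3 ⇒ step 4: CACCCACCAABBCACABBCACCCACCAABBCACABBABBABBCACABBABBCACCACCCACCAABBCACABBCACCCACCAABBCACABBABBABBCACABBABBCAC ⇒ ABB·CAC·ABB·ABB·ABB·CAC·ABB·ABB·CAC·CAC·CCA·CCA·ABB·CAC·ABB·CAC·CCA·CCA·ABB·CAC·ABB·ABB·ABB·CAC·ABB·ABB·CAC·CAC·CCA·CCA·ABB·CAC·ABB·CAC·CCA·CCA·CAC·CCA·CCA·CAC·CCA·CCA·ABB·CAC·ABB·CAC·CCA·CCA·CAC·CCA·CCA·ABB·CAC·ABB·ABB·CAC·ABB·ABB·ABB·CAC·ABB·ABB·CAC·CAC·CCA·CCA·ABB·CAC·ABB·CAC·CCA·CCA·ABB·CAC·ABB·ABB·ABB·CAC·ABB·ABB·CAC·CAC·CCA·CCA·ABB·CAC·ABB·CAC·CCA·CCA·CAC·CCA·CCA·CAC·CCA·CCA·ABB·CAC·ABB·CAC·CCA·CCA·CAC·CCA·CCA·ABB·CAC·ABB
    A ↦ CAC
    B ↦ CCA
    C ↦ ABB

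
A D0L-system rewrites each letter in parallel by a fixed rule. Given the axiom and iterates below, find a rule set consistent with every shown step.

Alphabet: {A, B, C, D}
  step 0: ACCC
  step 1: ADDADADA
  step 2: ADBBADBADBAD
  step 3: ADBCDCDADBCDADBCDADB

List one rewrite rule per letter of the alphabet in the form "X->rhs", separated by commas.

  step 2 ⇒ step 3: ADBBADBADBAD ⇒ AD·B·CD·CD·AD·B·CD·AD·B·CD·AD·B
    A ↦ AD
    B ↦ CD
    D ↦ B
  step 0 ⇒ step 1: ACCC ⇒ AD·DA·DA·DA
    C ↦ DA

A->AD, B->CD, C->DA, D->B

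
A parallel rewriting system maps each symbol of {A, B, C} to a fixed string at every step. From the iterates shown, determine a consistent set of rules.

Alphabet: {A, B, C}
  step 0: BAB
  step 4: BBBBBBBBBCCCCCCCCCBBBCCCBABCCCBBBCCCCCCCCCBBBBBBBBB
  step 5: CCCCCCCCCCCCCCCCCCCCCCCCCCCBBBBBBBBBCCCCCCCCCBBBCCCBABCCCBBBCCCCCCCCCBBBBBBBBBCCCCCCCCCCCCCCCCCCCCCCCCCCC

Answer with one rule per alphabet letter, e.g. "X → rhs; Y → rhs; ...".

A->BAB, B->CCC, C->B

  step 4 ⇒ step 5: BBBBBBBBBCCCCCCCCCBBBCCCBABCCCBBBCCCCCCCCCBBBBBBBBB ⇒ CCC·CCC·CCC·CCC·CCC·CCC·CCC·CCC·CCC·B·B·B·B·B·B·B·B·B·CCC·CCC·CCC·B·B·B·CCC·BAB·CCC·B·B·B·CCC·CCC·CCC·B·B·B·B·B·B·B·B·B·CCC·CCC·CCC·CCC·CCC·CCC·CCC·CCC·CCC
    A ↦ BAB
    B ↦ CCC
    C ↦ B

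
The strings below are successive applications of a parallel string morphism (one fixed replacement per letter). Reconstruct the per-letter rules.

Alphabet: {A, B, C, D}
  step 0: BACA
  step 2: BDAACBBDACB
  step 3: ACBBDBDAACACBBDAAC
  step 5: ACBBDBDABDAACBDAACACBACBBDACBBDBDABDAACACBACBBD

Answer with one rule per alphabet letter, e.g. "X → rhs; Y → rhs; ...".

A->BD, B->AC, C->A, D->B

  step 2 ⇒ step 3: BDAACBBDACB ⇒ AC·B·BD·BD·A·AC·AC·B·BD·A·AC
    A ↦ BD
    B ↦ AC
    C ↦ A
    D ↦ B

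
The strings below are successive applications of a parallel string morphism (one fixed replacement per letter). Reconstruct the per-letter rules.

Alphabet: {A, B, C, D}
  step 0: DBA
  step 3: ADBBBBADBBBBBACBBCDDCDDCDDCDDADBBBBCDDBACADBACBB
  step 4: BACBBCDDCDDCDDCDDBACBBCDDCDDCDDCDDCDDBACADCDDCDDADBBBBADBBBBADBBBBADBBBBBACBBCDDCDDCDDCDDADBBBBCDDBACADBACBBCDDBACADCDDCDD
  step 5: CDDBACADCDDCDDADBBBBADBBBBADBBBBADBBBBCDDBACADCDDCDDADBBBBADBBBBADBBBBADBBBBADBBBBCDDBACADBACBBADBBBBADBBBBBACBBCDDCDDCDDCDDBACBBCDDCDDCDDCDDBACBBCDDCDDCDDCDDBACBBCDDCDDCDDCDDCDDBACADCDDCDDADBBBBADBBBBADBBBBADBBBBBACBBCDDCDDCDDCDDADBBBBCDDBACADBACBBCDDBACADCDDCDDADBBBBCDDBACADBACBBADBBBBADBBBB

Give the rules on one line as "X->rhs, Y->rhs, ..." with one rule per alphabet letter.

  step 4 ⇒ step 5: BACBBCDDCDDCDDCDDBACBBCDDCDDCDDCDDCDDBACADCDDCDDADBBBBADBBBBADBBBBADBBBBBACBBCDDCDDCDDCDDADBBBBCDDBACADBACBBCDDBACADCDDCDD ⇒ CDD·BAC·AD·CDD·CDD·AD·BB·BB·AD·BB·BB·AD·BB·BB·AD·BB·BB·CDD·BAC·AD·CDD·CDD·AD·BB·BB·AD·BB·BB·AD·BB·BB·AD·BB·BB·AD·BB·BB·CDD·BAC·AD·BAC·BB·AD·BB·BB·AD·BB·BB·BAC·BB·CDD·CDD·CDD·CDD·BAC·BB·CDD·CDD·CDD·CDD·BAC·BB·CDD·CDD·CDD·CDD·BAC·BB·CDD·CDD·CDD·CDD·CDD·BAC·AD·CDD·CDD·AD·BB·BB·AD·BB·BB·AD·BB·BB·AD·BB·BB·BAC·BB·CDD·CDD·CDD·CDD·AD·BB·BB·CDD·BAC·AD·BAC·BB·CDD·BAC·AD·CDD·CDD·AD·BB·BB·CDD·BAC·AD·BAC·BB·AD·BB·BB·AD·BB·BB
    A ↦ BAC
    B ↦ CDD
    C ↦ AD
    D ↦ BB

A->BAC, B->CDD, C->AD, D->BB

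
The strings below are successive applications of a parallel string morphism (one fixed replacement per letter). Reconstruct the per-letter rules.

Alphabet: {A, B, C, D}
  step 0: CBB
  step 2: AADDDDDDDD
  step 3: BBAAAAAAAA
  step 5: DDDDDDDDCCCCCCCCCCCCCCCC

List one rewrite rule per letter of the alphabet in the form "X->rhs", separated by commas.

A->B, B->CC, C->DD, D->A

  step 2 ⇒ step 3: AADDDDDDDD ⇒ B·B·A·A·A·A·A·A·A·A
    A ↦ B
    D ↦ A
    B ↦ CC  (constrained at step 0)
    C ↦ DD  (constrained at step 0)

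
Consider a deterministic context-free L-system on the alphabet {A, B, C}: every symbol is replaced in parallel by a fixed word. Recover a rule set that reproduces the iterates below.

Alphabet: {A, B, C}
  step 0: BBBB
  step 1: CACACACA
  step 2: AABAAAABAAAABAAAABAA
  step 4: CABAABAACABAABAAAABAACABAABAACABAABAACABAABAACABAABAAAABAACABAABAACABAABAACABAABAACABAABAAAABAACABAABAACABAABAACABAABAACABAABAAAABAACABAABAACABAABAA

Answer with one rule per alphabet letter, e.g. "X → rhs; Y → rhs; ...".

  step 1 ⇒ step 2: CACACACA ⇒ AA·BAA·AA·BAA·AA·BAA·AA·BAA
    A ↦ BAA
    C ↦ AA
  step 0 ⇒ step 1: BBBB ⇒ CA·CA·CA·CA
    B ↦ CA

A->BAA, B->CA, C->AA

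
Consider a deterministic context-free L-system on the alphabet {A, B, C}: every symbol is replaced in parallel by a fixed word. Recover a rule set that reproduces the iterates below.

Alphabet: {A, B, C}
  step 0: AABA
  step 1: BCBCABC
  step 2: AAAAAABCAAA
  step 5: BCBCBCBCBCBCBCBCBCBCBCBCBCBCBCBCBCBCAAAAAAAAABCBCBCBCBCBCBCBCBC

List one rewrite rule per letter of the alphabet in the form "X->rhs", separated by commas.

A->BC, B->A, C->AA

  step 1 ⇒ step 2: BCBCABC ⇒ A·AA·A·AA·BC·A·AA
    A ↦ BC
    B ↦ A
    C ↦ AA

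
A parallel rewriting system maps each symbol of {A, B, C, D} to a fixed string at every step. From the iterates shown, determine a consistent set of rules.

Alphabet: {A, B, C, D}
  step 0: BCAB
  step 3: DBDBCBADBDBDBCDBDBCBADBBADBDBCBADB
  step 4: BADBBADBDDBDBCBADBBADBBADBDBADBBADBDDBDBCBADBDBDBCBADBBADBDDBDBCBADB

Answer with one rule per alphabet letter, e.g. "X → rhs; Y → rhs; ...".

  step 3 ⇒ step 4: DBDBCBADBDBDBCDBDBCBADBBADBDBCBADB ⇒ BA·DB·BA·DB·D·DB·DBC·BA·DB·BA·DB·BA·DB·D·BA·DB·BA·DB·D·DB·DBC·BA·DB·DB·DBC·BA·DB·BA·DB·D·DB·DBC·BA·DB
    A ↦ DBC
    B ↦ DB
    C ↦ D
    D ↦ BA

A->DBC, B->DB, C->D, D->BA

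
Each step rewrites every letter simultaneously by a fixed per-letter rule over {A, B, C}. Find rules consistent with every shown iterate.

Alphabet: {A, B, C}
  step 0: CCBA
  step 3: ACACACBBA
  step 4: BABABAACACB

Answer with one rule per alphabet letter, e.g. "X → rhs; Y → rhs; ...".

  step 3 ⇒ step 4: ACACACBBA ⇒ B·A·B·A·B·A·AC·AC·B
    A ↦ B
    B ↦ AC
    C ↦ A

A->B, B->AC, C->A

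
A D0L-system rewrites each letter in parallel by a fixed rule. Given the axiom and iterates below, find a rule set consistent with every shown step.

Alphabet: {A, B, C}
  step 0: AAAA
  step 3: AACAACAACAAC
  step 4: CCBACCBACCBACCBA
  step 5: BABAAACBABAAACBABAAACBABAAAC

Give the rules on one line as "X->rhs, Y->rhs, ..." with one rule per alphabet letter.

A->C, B->AA, C->BA

  step 4 ⇒ step 5: CCBACCBACCBACCBA ⇒ BA·BA·AA·C·BA·BA·AA·C·BA·BA·AA·C·BA·BA·AA·C
    A ↦ C
    B ↦ AA
    C ↦ BA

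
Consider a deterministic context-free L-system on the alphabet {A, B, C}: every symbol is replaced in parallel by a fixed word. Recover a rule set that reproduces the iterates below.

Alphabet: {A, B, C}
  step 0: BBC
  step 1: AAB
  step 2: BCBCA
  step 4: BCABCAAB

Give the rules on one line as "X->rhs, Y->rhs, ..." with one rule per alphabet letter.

  step 1 ⇒ step 2: AAB ⇒ BC·BC·A
    A ↦ BC
    B ↦ A
  step 0 ⇒ step 1: BBC ⇒ A·A·B
    C ↦ B

A->BC, B->A, C->B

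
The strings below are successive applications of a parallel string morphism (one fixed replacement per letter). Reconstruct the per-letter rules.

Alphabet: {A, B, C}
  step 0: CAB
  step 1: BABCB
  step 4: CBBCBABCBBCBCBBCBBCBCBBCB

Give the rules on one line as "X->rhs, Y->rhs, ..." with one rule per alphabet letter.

  step 0 ⇒ step 1: CAB ⇒ B·AB·CB
    A ↦ AB
    B ↦ CB
    C ↦ B

A->AB, B->CB, C->B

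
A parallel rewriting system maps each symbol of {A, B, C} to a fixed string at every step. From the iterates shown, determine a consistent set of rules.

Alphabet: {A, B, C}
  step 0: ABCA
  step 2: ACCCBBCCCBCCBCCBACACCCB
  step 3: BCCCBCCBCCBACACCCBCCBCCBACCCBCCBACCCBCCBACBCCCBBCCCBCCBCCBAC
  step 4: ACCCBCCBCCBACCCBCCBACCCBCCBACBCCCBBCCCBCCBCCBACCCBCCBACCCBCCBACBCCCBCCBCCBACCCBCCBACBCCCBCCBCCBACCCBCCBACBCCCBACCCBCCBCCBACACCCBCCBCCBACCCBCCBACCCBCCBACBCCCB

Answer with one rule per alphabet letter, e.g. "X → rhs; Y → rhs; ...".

  step 3 ⇒ step 4: BCCCBCCBCCBACACCCBCCBCCBACCCBCCBACCCBCCBACBCCCBBCCCBCCBCCBAC ⇒ AC·CCB·CCB·CCB·AC·CCB·CCB·AC·CCB·CCB·AC·BC·CCB·BC·CCB·CCB·CCB·AC·CCB·CCB·AC·CCB·CCB·AC·BC·CCB·CCB·CCB·AC·CCB·CCB·AC·BC·CCB·CCB·CCB·AC·CCB·CCB·AC·BC·CCB·AC·CCB·CCB·CCB·AC·AC·CCB·CCB·CCB·AC·CCB·CCB·AC·CCB·CCB·AC·BC·CCB
    A ↦ BC
    B ↦ AC
    C ↦ CCB

A->BC, B->AC, C->CCB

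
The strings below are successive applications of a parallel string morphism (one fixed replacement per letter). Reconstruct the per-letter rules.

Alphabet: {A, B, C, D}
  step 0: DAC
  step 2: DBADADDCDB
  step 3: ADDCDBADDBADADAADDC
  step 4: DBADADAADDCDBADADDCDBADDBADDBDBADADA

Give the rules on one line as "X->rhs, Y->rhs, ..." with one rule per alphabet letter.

  step 3 ⇒ step 4: ADDCDBADDBADADAADDC ⇒ DB·AD·AD·A·AD·DC·DB·AD·AD·DC·DB·AD·DB·AD·DB·DB·AD·AD·A
    A ↦ DB
    B ↦ DC
    C ↦ A
    D ↦ AD

A->DB, B->DC, C->A, D->AD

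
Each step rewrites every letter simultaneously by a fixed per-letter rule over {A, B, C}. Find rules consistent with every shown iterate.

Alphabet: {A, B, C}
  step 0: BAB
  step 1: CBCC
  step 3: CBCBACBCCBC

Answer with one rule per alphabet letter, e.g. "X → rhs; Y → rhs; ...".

A->BC, B->C, C->BA

  step 0 ⇒ step 1: BAB ⇒ C·BC·C
    A ↦ BC
    B ↦ C
    C ↦ BA  (constrained at step 1)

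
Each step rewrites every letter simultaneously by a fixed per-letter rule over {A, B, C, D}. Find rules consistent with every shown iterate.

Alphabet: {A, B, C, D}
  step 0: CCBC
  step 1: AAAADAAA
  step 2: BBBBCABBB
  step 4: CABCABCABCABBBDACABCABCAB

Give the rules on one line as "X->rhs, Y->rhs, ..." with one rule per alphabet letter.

  step 1 ⇒ step 2: AAAADAAA ⇒ B·B·B·B·CA·B·B·B
    A ↦ B
    D ↦ CA
  step 0 ⇒ step 1: CCBC ⇒ AA·AA·DA·AA
    B ↦ DA
  step 0 ⇒ step 1: CCBC ⇒ AA·AA·DA·AA
    C ↦ AA

A->B, B->DA, C->AA, D->CA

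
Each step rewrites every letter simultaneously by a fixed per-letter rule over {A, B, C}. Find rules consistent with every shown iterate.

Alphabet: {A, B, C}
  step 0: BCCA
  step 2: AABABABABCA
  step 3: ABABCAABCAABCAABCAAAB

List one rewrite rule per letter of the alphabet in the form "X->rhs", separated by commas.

A->AB, B->CA, C->A

  step 2 ⇒ step 3: AABABABABCA ⇒ AB·AB·CA·AB·CA·AB·CA·AB·CA·A·AB
    A ↦ AB
    B ↦ CA
    C ↦ A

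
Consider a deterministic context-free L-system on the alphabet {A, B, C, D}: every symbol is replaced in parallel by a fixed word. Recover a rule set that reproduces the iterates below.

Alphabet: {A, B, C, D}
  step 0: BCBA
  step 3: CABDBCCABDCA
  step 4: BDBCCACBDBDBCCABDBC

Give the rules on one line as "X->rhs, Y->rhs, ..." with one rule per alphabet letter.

  step 3 ⇒ step 4: CABDBCCABDCA ⇒ BD·BC·C·A·C·BD·BD·BC·C·A·BD·BC
    A ↦ BC
    B ↦ C
    C ↦ BD
    D ↦ A

A->BC, B->C, C->BD, D->A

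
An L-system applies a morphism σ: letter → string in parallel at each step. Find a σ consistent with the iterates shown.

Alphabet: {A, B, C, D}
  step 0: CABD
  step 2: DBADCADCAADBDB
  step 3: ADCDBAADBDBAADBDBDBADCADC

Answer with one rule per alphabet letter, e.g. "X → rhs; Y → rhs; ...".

A->DB, B->DC, C->ADB, D->A

  step 2 ⇒ step 3: DBADCADCAADBDB ⇒ A·DC·DB·A·ADB·DB·A·ADB·DB·DB·A·DC·A·DC
    A ↦ DB
    B ↦ DC
    C ↦ ADB
    D ↦ A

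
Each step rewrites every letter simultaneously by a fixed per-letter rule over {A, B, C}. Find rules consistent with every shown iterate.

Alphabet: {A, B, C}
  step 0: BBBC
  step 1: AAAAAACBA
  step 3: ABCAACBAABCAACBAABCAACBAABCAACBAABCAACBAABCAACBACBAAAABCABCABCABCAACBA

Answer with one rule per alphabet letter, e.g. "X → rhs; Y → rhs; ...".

A->ABC, B->AA, C->CBA

  step 0 ⇒ step 1: BBBC ⇒ AA·AA·AA·CBA
    B ↦ AA
    C ↦ CBA
    A ↦ ABC  (constrained at step 1)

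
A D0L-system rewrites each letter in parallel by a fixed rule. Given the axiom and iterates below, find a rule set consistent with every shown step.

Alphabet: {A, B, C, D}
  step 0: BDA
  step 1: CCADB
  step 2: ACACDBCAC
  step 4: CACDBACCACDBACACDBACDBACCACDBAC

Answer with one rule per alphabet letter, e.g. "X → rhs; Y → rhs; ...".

  step 1 ⇒ step 2: CCADB ⇒ AC·AC·DB·CA·C
    A ↦ DB
    B ↦ C
    C ↦ AC
    D ↦ CA

A->DB, B->C, C->AC, D->CA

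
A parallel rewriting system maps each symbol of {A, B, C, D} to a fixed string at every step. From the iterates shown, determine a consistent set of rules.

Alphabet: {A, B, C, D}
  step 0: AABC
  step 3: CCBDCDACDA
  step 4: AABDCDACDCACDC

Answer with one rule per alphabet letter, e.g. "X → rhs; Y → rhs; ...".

A->C, B->BD, C->A, D->CD

  step 3 ⇒ step 4: CCBDCDACDA ⇒ A·A·BD·CD·A·CD·C·A·CD·C
    A ↦ C
    B ↦ BD
    C ↦ A
    D ↦ CD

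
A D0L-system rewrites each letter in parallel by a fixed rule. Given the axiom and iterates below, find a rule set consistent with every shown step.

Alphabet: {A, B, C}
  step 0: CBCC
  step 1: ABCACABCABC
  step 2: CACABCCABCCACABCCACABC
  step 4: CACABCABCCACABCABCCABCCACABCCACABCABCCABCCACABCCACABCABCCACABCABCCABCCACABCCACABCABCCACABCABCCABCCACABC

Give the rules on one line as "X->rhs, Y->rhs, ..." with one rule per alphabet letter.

A->C, B->AC, C->ABC

  step 1 ⇒ step 2: ABCACABCABC ⇒ C·AC·ABC·C·ABC·C·AC·ABC·C·AC·ABC
    A ↦ C
    B ↦ AC
    C ↦ ABC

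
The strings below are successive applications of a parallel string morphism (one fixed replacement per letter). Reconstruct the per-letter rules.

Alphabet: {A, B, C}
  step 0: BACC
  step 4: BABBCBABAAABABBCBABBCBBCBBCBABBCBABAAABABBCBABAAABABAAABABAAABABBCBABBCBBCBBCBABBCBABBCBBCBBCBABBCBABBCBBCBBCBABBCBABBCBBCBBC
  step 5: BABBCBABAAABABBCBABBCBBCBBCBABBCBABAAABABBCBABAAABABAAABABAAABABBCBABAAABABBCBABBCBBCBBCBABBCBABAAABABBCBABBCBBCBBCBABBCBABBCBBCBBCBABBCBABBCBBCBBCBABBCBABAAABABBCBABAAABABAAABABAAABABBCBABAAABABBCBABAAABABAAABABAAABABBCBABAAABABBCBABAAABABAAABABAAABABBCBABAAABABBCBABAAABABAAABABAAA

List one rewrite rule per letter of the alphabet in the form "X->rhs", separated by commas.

  step 4 ⇒ step 5: BABBCBABAAABABBCBABBCBBCBBCBABBCBABAAABABBCBABAAABABAAABABAAABABBCBABBCBBCBBCBABBCBABBCBBCBBCBABBCBABBCBBCBBCBABBCBABBCBBCBBC ⇒ BA·BBC·BA·BA·AA·BA·BBC·BA·BBC·BBC·BBC·BA·BBC·BA·BA·AA·BA·BBC·BA·BA·AA·BA·BA·AA·BA·BA·AA·BA·BBC·BA·BA·AA·BA·BBC·BA·BBC·BBC·BBC·BA·BBC·BA·BA·AA·BA·BBC·BA·BBC·BBC·BBC·BA·BBC·BA·BBC·BBC·BBC·BA·BBC·BA·BBC·BBC·BBC·BA·BBC·BA·BA·AA·BA·BBC·BA·BA·AA·BA·BA·AA·BA·BA·AA·BA·BBC·BA·BA·AA·BA·BBC·BA·BA·AA·BA·BA·AA·BA·BA·AA·BA·BBC·BA·BA·AA·BA·BBC·BA·BA·AA·BA·BA·AA·BA·BA·AA·BA·BBC·BA·BA·AA·BA·BBC·BA·BA·AA·BA·BA·AA·BA·BA·AA
    A ↦ BBC
    B ↦ BA
    C ↦ AA

A->BBC, B->BA, C->AA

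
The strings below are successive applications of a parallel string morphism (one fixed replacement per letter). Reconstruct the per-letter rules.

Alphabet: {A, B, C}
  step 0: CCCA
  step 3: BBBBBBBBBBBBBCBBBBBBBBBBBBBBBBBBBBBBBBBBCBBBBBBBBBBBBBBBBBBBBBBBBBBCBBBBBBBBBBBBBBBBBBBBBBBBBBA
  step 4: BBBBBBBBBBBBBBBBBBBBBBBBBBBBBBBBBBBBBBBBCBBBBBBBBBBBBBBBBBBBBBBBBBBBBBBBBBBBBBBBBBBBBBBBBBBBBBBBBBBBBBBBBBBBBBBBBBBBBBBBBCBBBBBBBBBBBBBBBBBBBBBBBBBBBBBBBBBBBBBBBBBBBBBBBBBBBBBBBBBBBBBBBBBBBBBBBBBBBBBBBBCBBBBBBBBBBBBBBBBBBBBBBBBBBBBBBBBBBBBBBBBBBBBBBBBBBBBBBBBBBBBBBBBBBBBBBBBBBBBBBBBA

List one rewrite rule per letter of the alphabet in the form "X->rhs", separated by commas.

A->BA, B->BBB, C->BCB

  step 3 ⇒ step 4: BBBBBBBBBBBBBCBBBBBBBBBBBBBBBBBBBBBBBBBBCBBBBBBBBBBBBBBBBBBBBBBBBBBCBBBBBBBBBBBBBBBBBBBBBBBBBBA ⇒ BBB·BBB·BBB·BBB·BBB·BBB·BBB·BBB·BBB·BBB·BBB·BBB·BBB·BCB·BBB·BBB·BBB·BBB·BBB·BBB·BBB·BBB·BBB·BBB·BBB·BBB·BBB·BBB·BBB·BBB·BBB·BBB·BBB·BBB·BBB·BBB·BBB·BBB·BBB·BBB·BCB·BBB·BBB·BBB·BBB·BBB·BBB·BBB·BBB·BBB·BBB·BBB·BBB·BBB·BBB·BBB·BBB·BBB·BBB·BBB·BBB·BBB·BBB·BBB·BBB·BBB·BBB·BCB·BBB·BBB·BBB·BBB·BBB·BBB·BBB·BBB·BBB·BBB·BBB·BBB·BBB·BBB·BBB·BBB·BBB·BBB·BBB·BBB·BBB·BBB·BBB·BBB·BBB·BBB·BA
    A ↦ BA
    B ↦ BBB
    C ↦ BCB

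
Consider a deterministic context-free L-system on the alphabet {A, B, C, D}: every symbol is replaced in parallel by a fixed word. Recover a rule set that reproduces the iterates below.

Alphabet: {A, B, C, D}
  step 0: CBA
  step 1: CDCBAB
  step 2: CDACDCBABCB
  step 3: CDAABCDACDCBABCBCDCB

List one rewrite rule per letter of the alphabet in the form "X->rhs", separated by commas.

A->AB, B->CB, C->CD, D->A

  step 2 ⇒ step 3: CDACDCBABCB ⇒ CD·A·AB·CD·A·CD·CB·AB·CB·CD·CB
    A ↦ AB
    B ↦ CB
    C ↦ CD
    D ↦ A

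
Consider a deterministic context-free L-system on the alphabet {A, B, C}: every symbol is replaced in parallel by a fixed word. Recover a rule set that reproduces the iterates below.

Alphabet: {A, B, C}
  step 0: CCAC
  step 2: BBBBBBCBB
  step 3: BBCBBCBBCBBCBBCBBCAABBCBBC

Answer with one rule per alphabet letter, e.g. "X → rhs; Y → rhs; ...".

  step 2 ⇒ step 3: BBBBBBCBB ⇒ BBC·BBC·BBC·BBC·BBC·BBC·AA·BBC·BBC
    B ↦ BBC
    C ↦ AA
    A ↦ B  (constrained at step 0)

A->B, B->BBC, C->AA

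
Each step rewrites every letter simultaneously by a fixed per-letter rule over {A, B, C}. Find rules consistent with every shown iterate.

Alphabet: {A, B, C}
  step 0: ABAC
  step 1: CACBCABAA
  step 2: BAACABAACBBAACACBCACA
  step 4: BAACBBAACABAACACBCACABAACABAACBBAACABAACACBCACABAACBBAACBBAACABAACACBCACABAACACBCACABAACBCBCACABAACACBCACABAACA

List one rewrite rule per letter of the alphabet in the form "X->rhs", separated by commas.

  step 1 ⇒ step 2: CACBCABAA ⇒ BAA·CA·BAA·CB·BAA·CA·CB·CA·CA
    A ↦ CA
    B ↦ CB
    C ↦ BAA

A->CA, B->CB, C->BAA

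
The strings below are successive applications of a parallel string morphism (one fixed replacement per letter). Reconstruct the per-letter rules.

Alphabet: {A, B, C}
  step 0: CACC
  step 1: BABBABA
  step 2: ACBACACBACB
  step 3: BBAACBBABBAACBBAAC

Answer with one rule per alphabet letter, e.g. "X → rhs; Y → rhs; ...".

  step 2 ⇒ step 3: ACBACACBACB ⇒ B·BA·AC·B·BA·B·BA·AC·B·BA·AC
    A ↦ B
    B ↦ AC
    C ↦ BA

A->B, B->AC, C->BA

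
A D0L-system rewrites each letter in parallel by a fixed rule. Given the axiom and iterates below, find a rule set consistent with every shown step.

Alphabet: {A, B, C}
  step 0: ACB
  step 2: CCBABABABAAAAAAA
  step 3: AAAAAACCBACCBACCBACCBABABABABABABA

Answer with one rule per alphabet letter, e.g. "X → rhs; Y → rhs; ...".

  step 2 ⇒ step 3: CCBABABABAAAAAAA ⇒ AAA·AAA·CC·BA·CC·BA·CC·BA·CC·BA·BA·BA·BA·BA·BA·BA
    A ↦ BA
    B ↦ CC
    C ↦ AAA

A->BA, B->CC, C->AAA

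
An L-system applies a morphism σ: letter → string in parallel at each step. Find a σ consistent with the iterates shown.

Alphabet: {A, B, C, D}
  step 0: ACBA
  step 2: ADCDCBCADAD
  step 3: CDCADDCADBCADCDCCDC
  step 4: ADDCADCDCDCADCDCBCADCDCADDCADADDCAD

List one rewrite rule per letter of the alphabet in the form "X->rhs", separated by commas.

A->C, B->BC, C->AD, D->DC

  step 3 ⇒ step 4: CDCADDCADBCADCDCCDC ⇒ AD·DC·AD·C·DC·DC·AD·C·DC·BC·AD·C·DC·AD·DC·AD·AD·DC·AD
    A ↦ C
    B ↦ BC
    C ↦ AD
    D ↦ DC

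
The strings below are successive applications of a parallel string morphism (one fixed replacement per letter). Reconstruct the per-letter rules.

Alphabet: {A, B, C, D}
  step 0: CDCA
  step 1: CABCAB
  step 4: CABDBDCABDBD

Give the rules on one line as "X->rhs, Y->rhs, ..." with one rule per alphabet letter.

  step 0 ⇒ step 1: CDCA ⇒ CA·B·CA·B
    A ↦ B
    C ↦ CA
    D ↦ B
    B ↦ D  (constrained at step 1)

A->B, B->D, C->CA, D->B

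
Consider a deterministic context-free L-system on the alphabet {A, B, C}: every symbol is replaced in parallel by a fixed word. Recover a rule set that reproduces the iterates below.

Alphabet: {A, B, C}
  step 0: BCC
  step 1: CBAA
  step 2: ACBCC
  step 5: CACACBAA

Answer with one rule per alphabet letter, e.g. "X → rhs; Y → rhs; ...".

A->C, B->CB, C->A

  step 1 ⇒ step 2: CBAA ⇒ A·CB·C·C
    A ↦ C
    B ↦ CB
    C ↦ A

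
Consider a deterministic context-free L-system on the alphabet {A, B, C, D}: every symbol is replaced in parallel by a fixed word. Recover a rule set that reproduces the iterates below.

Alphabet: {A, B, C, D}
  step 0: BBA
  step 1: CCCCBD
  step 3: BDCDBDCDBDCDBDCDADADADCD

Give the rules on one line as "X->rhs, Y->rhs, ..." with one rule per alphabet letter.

  step 0 ⇒ step 1: BBA ⇒ CC·CC·BD
    A ↦ BD
    B ↦ CC
    C ↦ AD  (constrained at step 1)
    D ↦ CD  (constrained at step 1)

A->BD, B->CC, C->AD, D->CD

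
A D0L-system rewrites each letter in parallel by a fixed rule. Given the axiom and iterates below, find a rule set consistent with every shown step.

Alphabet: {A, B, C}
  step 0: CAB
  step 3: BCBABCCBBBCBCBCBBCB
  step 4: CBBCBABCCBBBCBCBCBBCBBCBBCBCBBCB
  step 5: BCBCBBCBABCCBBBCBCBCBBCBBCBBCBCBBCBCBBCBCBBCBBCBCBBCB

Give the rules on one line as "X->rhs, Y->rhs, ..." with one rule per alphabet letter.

  step 4 ⇒ step 5: CBBCBABCCBBBCBCBCBBCBBCBBCBCBBCB ⇒ B·CB·CB·B·CB·ABC·CB·B·B·CB·CB·CB·B·CB·B·CB·B·CB·CB·B·CB·CB·B·CB·CB·B·CB·B·CB·CB·B·CB
    A ↦ ABC
    B ↦ CB
    C ↦ B

A->ABC, B->CB, C->B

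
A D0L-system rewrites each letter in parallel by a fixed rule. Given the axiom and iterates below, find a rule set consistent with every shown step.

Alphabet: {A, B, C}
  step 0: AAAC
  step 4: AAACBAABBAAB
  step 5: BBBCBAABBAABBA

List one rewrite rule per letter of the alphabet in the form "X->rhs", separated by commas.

A->B, B->A, C->CBA

  step 4 ⇒ step 5: AAACBAABBAAB ⇒ B·B·B·CBA·A·B·B·A·A·B·B·A
    A ↦ B
    B ↦ A
    C ↦ CBA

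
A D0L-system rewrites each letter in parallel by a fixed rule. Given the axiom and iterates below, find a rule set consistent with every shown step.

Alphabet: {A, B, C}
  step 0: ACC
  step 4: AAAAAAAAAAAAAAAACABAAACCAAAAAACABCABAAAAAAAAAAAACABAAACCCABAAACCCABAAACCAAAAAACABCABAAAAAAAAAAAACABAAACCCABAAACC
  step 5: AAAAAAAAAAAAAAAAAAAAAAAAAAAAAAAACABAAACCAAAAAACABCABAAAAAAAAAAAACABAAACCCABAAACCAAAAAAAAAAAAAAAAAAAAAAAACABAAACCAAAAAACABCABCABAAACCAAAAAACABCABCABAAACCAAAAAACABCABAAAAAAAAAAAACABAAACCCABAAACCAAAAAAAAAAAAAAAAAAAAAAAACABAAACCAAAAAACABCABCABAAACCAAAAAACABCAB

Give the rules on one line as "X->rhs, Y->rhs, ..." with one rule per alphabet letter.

A->AA, B->ACC, C->CAB

  step 4 ⇒ step 5: AAAAAAAAAAAAAAAACABAAACCAAAAAACABCABAAAAAAAAAAAACABAAACCCABAAACCCABAAACCAAAAAACABCABAAAAAAAAAAAACABAAACCCABAAACC ⇒ AA·AA·AA·AA·AA·AA·AA·AA·AA·AA·AA·AA·AA·AA·AA·AA·CAB·AA·ACC·AA·AA·AA·CAB·CAB·AA·AA·AA·AA·AA·AA·CAB·AA·ACC·CAB·AA·ACC·AA·AA·AA·AA·AA·AA·AA·AA·AA·AA·AA·AA·CAB·AA·ACC·AA·AA·AA·CAB·CAB·CAB·AA·ACC·AA·AA·AA·CAB·CAB·CAB·AA·ACC·AA·AA·AA·CAB·CAB·AA·AA·AA·AA·AA·AA·CAB·AA·ACC·CAB·AA·ACC·AA·AA·AA·AA·AA·AA·AA·AA·AA·AA·AA·AA·CAB·AA·ACC·AA·AA·AA·CAB·CAB·CAB·AA·ACC·AA·AA·AA·CAB·CAB
    A ↦ AA
    B ↦ ACC
    C ↦ CAB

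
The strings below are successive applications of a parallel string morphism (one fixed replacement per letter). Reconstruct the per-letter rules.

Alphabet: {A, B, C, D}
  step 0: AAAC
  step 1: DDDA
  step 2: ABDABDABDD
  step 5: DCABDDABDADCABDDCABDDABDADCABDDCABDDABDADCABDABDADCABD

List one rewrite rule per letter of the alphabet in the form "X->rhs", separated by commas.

A->D, B->C, C->A, D->ABD

  step 1 ⇒ step 2: DDDA ⇒ ABD·ABD·ABD·D
    A ↦ D
    D ↦ ABD
    B ↦ C  (constrained at step 2)
  step 0 ⇒ step 1: AAAC ⇒ D·D·D·A
    C ↦ A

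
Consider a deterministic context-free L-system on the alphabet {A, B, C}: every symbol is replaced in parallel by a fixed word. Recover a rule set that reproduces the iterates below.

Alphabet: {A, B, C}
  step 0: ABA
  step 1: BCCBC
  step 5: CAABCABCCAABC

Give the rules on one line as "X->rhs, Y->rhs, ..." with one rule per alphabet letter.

A->BC, B->C, C->A

  step 0 ⇒ step 1: ABA ⇒ BC·C·BC
    A ↦ BC
    B ↦ C
    C ↦ A  (constrained at step 1)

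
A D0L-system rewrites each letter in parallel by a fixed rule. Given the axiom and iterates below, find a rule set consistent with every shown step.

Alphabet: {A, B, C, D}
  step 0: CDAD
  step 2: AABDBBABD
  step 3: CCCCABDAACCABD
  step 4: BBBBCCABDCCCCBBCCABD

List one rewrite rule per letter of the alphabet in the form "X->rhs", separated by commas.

A->CC, B->A, C->B, D->BD

  step 3 ⇒ step 4: CCCCABDAACCABD ⇒ B·B·B·B·CC·A·BD·CC·CC·B·B·CC·A·BD
    A ↦ CC
    B ↦ A
    C ↦ B
    D ↦ BD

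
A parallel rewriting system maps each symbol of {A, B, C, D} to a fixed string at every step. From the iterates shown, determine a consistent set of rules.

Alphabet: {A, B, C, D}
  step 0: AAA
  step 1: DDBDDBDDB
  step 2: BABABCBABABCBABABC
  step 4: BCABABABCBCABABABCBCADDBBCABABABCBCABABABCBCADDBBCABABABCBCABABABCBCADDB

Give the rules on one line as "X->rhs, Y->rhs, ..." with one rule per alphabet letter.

  step 1 ⇒ step 2: DDBDDBDDB ⇒ BA·BA·BC·BA·BA·BC·BA·BA·BC
    B ↦ BC
    D ↦ BA
  step 0 ⇒ step 1: AAA ⇒ DDB·DDB·DDB
    A ↦ DDB
    C ↦ A  (constrained at step 2)

A->DDB, B->BC, C->A, D->BA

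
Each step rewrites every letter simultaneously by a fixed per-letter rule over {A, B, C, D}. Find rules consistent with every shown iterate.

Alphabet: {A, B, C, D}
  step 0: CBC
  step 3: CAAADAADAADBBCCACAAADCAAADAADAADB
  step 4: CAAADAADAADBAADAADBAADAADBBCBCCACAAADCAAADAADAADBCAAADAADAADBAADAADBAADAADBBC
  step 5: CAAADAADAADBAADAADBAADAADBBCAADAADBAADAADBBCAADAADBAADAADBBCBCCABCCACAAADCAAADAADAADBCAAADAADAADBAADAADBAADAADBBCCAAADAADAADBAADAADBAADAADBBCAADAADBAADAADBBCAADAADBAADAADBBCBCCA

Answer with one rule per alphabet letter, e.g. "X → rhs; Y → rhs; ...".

  step 4 ⇒ step 5: CAAADAADAADBAADAADBAADAADBBCBCCACAAADCAAADAADAADBCAAADAADAADBAADAADBAADAADBBC ⇒ CA·AAD·AAD·AAD·B·AAD·AAD·B·AAD·AAD·B·BC·AAD·AAD·B·AAD·AAD·B·BC·AAD·AAD·B·AAD·AAD·B·BC·BC·CA·BC·CA·CA·AAD·CA·AAD·AAD·AAD·B·CA·AAD·AAD·AAD·B·AAD·AAD·B·AAD·AAD·B·BC·CA·AAD·AAD·AAD·B·AAD·AAD·B·AAD·AAD·B·BC·AAD·AAD·B·AAD·AAD·B·BC·AAD·AAD·B·AAD·AAD·B·BC·BC·CA
    A ↦ AAD
    B ↦ BC
    C ↦ CA
    D ↦ B

A->AAD, B->BC, C->CA, D->B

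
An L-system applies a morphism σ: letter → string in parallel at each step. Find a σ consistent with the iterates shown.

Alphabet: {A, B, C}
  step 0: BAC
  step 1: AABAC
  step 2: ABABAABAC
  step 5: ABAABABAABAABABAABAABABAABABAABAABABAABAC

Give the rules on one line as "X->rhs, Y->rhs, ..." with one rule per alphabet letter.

  step 1 ⇒ step 2: AABAC ⇒ AB·AB·A·AB·AC
    A ↦ AB
    B ↦ A
    C ↦ AC

A->AB, B->A, C->AC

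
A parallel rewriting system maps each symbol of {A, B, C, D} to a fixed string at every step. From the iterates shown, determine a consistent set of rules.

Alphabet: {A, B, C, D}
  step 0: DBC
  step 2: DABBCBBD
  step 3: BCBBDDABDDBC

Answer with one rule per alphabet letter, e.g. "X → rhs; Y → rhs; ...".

  step 2 ⇒ step 3: DABBCBBD ⇒ BC·BB·D·D·AB·D·D·BC
    A ↦ BB
    B ↦ D
    C ↦ AB
    D ↦ BC

A->BB, B->D, C->AB, D->BC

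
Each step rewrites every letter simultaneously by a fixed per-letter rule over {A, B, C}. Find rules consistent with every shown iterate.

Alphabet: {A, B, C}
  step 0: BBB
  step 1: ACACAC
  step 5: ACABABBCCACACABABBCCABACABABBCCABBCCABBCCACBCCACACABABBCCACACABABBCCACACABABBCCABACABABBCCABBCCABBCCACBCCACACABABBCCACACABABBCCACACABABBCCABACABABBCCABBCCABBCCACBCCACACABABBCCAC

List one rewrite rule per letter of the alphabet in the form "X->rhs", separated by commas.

A->BCC, B->AC, C->AB

  step 0 ⇒ step 1: BBB ⇒ AC·AC·AC
    B ↦ AC
    A ↦ BCC  (constrained at step 1)
    C ↦ AB  (constrained at step 1)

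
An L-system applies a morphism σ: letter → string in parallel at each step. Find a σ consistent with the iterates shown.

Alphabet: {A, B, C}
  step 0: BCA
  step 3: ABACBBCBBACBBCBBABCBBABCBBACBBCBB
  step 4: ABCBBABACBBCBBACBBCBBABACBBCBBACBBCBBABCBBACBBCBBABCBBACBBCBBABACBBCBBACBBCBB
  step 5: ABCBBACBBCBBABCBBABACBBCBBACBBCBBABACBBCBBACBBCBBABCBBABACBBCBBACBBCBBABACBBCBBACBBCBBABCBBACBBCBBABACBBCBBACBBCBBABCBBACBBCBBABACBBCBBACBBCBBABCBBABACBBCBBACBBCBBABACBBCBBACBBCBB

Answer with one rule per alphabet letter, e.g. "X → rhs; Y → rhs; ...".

A->AB, B->CBB, C->A

  step 4 ⇒ step 5: ABCBBABACBBCBBACBBCBBABACBBCBBACBBCBBABCBBACBBCBBABCBBACBBCBBABACBBCBBACBBCBB ⇒ AB·CBB·A·CBB·CBB·AB·CBB·AB·A·CBB·CBB·A·CBB·CBB·AB·A·CBB·CBB·A·CBB·CBB·AB·CBB·AB·A·CBB·CBB·A·CBB·CBB·AB·A·CBB·CBB·A·CBB·CBB·AB·CBB·A·CBB·CBB·AB·A·CBB·CBB·A·CBB·CBB·AB·CBB·A·CBB·CBB·AB·A·CBB·CBB·A·CBB·CBB·AB·CBB·AB·A·CBB·CBB·A·CBB·CBB·AB·A·CBB·CBB·A·CBB·CBB
    A ↦ AB
    B ↦ CBB
    C ↦ A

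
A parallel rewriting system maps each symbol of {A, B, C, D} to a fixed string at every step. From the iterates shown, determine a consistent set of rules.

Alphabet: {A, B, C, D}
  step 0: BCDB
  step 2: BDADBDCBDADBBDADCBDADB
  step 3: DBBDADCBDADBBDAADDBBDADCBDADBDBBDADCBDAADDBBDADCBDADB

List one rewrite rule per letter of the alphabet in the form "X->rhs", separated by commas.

A->DC, B->DB, C->AD, D->BDA

  step 2 ⇒ step 3: BDADBDCBDADBBDADCBDADB ⇒ DB·BDA·DC·BDA·DB·BDA·AD·DB·BDA·DC·BDA·DB·DB·BDA·DC·BDA·AD·DB·BDA·DC·BDA·DB
    A ↦ DC
    B ↦ DB
    C ↦ AD
    D ↦ BDA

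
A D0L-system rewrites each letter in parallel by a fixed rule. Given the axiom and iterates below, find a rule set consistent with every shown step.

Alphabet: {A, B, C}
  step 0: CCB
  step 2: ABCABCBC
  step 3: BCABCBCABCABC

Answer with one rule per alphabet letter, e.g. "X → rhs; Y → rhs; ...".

A->BC, B->A, C->BC

  step 2 ⇒ step 3: ABCABCBC ⇒ BC·A·BC·BC·A·BC·A·BC
    A ↦ BC
    B ↦ A
    C ↦ BC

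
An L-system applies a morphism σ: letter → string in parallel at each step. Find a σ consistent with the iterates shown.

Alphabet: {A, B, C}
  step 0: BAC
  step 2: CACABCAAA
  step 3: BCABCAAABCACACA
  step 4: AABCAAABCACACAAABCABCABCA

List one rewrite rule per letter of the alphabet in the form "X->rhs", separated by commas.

  step 3 ⇒ step 4: BCABCAAABCACACA ⇒ AA·B·CA·AA·B·CA·CA·CA·AA·B·CA·B·CA·B·CA
    A ↦ CA
    B ↦ AA
    C ↦ B

A->CA, B->AA, C->B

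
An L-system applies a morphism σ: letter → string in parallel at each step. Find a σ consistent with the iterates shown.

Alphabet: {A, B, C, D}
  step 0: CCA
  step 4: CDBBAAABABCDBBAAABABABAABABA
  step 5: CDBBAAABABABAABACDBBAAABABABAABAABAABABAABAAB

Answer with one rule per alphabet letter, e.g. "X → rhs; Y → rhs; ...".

A->AB, B->A, C->CD, D->BB

  step 4 ⇒ step 5: CDBBAAABABCDBBAAABABABAABABA ⇒ CD·BB·A·A·AB·AB·AB·A·AB·A·CD·BB·A·A·AB·AB·AB·A·AB·A·AB·A·AB·AB·A·AB·A·AB
    A ↦ AB
    B ↦ A
    C ↦ CD
    D ↦ BB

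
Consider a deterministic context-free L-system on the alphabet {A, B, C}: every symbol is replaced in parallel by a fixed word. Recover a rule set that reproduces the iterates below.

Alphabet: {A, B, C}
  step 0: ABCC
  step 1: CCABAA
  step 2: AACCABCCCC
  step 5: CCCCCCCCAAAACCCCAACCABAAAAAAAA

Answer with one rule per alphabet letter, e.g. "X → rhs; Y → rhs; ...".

A->CC, B->AB, C->A

  step 1 ⇒ step 2: CCABAA ⇒ A·A·CC·AB·CC·CC
    A ↦ CC
    B ↦ AB
    C ↦ A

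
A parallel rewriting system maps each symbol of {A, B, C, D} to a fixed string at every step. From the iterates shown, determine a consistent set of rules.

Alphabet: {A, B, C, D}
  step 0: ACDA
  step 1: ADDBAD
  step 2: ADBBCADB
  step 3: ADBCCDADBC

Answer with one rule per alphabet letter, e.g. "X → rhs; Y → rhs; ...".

A->AD, B->C, C->D, D->B

  step 2 ⇒ step 3: ADBBCADB ⇒ AD·B·C·C·D·AD·B·C
    A ↦ AD
    B ↦ C
    C ↦ D
    D ↦ B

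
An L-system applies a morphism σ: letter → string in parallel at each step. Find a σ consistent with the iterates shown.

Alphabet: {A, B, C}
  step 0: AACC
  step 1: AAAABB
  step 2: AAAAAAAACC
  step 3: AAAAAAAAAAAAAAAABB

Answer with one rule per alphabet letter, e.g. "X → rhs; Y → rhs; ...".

A->AA, B->C, C->B

  step 2 ⇒ step 3: AAAAAAAACC ⇒ AA·AA·AA·AA·AA·AA·AA·AA·B·B
    A ↦ AA
    C ↦ B
  step 1 ⇒ step 2: AAAABB ⇒ AA·AA·AA·AA·C·C
    B ↦ C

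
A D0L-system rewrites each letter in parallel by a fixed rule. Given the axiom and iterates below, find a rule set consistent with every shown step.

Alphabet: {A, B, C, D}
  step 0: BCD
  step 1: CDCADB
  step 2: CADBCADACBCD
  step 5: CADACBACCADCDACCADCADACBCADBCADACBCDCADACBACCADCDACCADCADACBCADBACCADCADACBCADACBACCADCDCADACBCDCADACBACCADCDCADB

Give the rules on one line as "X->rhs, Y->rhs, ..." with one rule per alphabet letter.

A->AC, B->CD, C->CAD, D->B

  step 1 ⇒ step 2: CDCADB ⇒ CAD·B·CAD·AC·B·CD
    A ↦ AC
    B ↦ CD
    C ↦ CAD
    D ↦ B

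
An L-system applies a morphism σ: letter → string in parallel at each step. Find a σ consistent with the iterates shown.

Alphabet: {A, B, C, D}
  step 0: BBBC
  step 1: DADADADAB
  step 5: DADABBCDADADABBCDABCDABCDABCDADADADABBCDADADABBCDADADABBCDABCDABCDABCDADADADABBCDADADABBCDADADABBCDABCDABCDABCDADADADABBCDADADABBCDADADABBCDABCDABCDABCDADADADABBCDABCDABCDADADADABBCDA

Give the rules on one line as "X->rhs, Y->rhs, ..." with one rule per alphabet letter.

  step 0 ⇒ step 1: BBBC ⇒ DA·DA·DA·DAB
    B ↦ DA
    C ↦ DAB
    A ↦ DA  (constrained at step 1)
    D ↦ BC  (constrained at step 1)

A->DA, B->DA, C->DAB, D->BC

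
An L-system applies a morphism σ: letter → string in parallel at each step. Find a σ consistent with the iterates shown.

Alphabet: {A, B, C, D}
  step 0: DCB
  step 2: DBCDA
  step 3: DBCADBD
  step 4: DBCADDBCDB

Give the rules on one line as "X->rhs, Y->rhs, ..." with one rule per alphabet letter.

A->D, B->C, C->A, D->DB

  step 3 ⇒ step 4: DBCADBD ⇒ DB·C·A·D·DB·C·DB
    A ↦ D
    B ↦ C
    C ↦ A
    D ↦ DB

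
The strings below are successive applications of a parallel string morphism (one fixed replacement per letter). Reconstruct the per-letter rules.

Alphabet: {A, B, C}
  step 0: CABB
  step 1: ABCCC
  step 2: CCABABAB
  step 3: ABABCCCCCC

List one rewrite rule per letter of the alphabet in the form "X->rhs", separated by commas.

  step 2 ⇒ step 3: CCABABAB ⇒ AB·AB·C·C·C·C·C·C
    A ↦ C
    B ↦ C
    C ↦ AB

A->C, B->C, C->AB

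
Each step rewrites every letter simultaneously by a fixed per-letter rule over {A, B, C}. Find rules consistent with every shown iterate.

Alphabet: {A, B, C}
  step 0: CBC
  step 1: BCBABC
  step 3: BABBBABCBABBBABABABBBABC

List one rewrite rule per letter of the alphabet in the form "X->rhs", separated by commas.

  step 0 ⇒ step 1: CBC ⇒ BC·BA·BC
    B ↦ BA
    C ↦ BC
    A ↦ BB  (constrained at step 1)

A->BB, B->BA, C->BC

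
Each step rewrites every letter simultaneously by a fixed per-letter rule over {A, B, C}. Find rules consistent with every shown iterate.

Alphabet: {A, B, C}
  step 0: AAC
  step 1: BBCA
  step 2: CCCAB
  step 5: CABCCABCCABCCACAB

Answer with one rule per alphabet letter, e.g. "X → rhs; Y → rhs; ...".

  step 1 ⇒ step 2: BBCA ⇒ C·C·CA·B
    A ↦ B
    B ↦ C
    C ↦ CA

A->B, B->C, C->CA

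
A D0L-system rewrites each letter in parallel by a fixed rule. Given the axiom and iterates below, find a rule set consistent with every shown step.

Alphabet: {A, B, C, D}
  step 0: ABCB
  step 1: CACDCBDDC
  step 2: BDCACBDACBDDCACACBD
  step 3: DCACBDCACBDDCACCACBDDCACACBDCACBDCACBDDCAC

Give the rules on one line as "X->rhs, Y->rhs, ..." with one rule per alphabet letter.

A->CAC, B->DC, C->BD, D->AC

  step 2 ⇒ step 3: BDCACBDACBDDCACACBD ⇒ DC·AC·BD·CAC·BD·DC·AC·CAC·BD·DC·AC·AC·BD·CAC·BD·CAC·BD·DC·AC
    A ↦ CAC
    B ↦ DC
    C ↦ BD
    D ↦ AC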